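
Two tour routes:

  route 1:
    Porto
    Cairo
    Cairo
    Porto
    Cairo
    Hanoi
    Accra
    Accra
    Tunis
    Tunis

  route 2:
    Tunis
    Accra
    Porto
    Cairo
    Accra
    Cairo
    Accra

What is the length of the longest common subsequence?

Pick Porto [1,3] → Cairo [2,4] → Cairo [5,6] → Accra [8,7]; all 4 stops appear in both, in order, and the DP table's final entry dp[10][7] is also 4, so no common subsequence is longer.

4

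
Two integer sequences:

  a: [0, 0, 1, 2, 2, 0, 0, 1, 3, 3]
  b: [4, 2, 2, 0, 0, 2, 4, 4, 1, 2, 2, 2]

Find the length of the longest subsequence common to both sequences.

5

Pick 0 (a #1, b #4), then 0 (a #2, b #5), then 1 (a #3, b #9), then 2 (a #4, b #11), then 2 (a #5, b #12); all 5 values appear in both, in order. dp[10][12] = 5 confirms this is the maximum.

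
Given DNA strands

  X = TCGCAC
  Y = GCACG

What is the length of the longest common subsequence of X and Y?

Taking G [3,1]; then C [4,2]; then A [5,3]; then C [6,4] gives a common subsequence of length 4. The LCS DP gives dp[6][5] = 4, so this is optimal.

4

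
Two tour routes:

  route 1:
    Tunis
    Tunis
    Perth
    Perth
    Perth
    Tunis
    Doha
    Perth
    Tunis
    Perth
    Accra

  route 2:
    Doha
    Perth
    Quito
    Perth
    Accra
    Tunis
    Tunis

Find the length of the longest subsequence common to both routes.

4

One common subsequence of length 4: Perth (route 1 #3, route 2 #2), Perth (route 1 #4, route 2 #4), Tunis (route 1 #6, route 2 #6), Tunis (route 1 #9, route 2 #7), and the DP table's final entry dp[11][7] is also 4, so no common subsequence is longer.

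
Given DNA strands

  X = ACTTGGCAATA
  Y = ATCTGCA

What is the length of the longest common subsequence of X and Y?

6

One common subsequence of length 6: A [1,1] → C [2,3] → T [4,4] → G [6,5] → C [7,6] → A [11,7]. dp[11][7] = 6 confirms this is the maximum.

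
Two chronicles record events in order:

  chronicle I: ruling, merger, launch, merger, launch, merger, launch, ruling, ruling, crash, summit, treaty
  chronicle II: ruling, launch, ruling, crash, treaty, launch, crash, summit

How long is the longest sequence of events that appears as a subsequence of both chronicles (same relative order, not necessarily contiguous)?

5

Taking ruling (chronicle I #1, chronicle II #1) → launch (chronicle I #3, chronicle II #2) → launch (chronicle I #7, chronicle II #6) → crash (chronicle I #10, chronicle II #7) → summit (chronicle I #11, chronicle II #8) gives a common subsequence of length 5. dp[12][8] = 5 confirms this is the maximum.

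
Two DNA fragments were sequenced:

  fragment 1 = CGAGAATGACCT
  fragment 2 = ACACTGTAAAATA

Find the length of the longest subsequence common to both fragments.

7

Taking C at fragment 1[1]=fragment 2[4], then G at fragment 1[2]=fragment 2[6], then A at fragment 1[3]=fragment 2[9], then A at fragment 1[5]=fragment 2[10], then A at fragment 1[6]=fragment 2[11], then T at fragment 1[7]=fragment 2[12], then A at fragment 1[9]=fragment 2[13] gives a common subsequence of length 7, and the DP table's final entry dp[12][13] is also 7, so no common subsequence is longer.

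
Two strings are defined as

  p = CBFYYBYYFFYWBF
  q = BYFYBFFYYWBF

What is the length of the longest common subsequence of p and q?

10

Taking B [2,1] → F [3,3] → Y [5,4] → B [6,5] → F [9,6] → F [10,7] → Y [11,9] → W [12,10] → B [13,11] → F [14,12] gives a common subsequence of length 10. Since dp[14][12] = 10, nothing longer is possible.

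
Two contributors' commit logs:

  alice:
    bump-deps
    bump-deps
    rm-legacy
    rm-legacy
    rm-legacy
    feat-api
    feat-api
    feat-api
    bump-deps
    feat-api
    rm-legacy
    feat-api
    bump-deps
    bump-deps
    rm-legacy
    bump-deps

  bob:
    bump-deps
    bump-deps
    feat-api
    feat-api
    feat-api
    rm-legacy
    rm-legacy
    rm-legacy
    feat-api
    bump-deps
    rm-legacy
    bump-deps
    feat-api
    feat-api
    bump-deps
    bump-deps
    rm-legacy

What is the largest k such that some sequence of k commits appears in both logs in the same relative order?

12

Match bump-deps at alice[1]=bob[1] → bump-deps at alice[2]=bob[2] → rm-legacy at alice[3]=bob[6] → rm-legacy at alice[4]=bob[7] → rm-legacy at alice[5]=bob[8] → feat-api at alice[6]=bob[9] → bump-deps at alice[9]=bob[12] → feat-api at alice[10]=bob[13] → feat-api at alice[12]=bob[14] → bump-deps at alice[13]=bob[15] → bump-deps at alice[14]=bob[16] → rm-legacy at alice[15]=bob[17] — 12 commits in the same relative order in both. The LCS DP gives dp[16][17] = 12, so this is optimal.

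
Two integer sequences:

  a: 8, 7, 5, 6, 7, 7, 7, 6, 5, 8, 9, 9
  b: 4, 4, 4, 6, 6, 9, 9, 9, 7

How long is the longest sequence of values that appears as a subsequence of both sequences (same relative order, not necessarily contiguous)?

Taking 6 at a[4]=b[4], 6 at a[8]=b[5], 9 at a[11]=b[7], 9 at a[12]=b[8] gives a common subsequence of length 4. dp[12][9] = 4 confirms this is the maximum.

4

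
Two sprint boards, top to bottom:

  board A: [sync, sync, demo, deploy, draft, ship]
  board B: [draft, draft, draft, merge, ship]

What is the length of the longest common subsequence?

2

One common subsequence of length 2: draft [5,3]; then ship [6,5], and the DP table's final entry dp[6][5] is also 2, so no common subsequence is longer.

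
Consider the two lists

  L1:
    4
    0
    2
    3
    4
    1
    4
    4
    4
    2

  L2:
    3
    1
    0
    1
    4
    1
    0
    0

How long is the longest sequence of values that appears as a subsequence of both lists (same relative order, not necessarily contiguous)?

3

One common subsequence of length 3: 0 (L1 #2, L2 #3), then 4 (L1 #5, L2 #5), then 1 (L1 #6, L2 #6). Since dp[10][8] = 3, nothing longer is possible.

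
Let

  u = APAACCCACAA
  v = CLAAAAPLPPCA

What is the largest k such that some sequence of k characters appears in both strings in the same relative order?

Let dp[i][j] be the LCS length of the first i characters of u and the first j characters of v. dp[i][j] = dp[i-1][j-1]+1 when the i-th and j-th characters match, else max(dp[i-1][j], dp[i][j-1]).
    ·  C  L  A  A  A  A  P  L  P  P  C  A
 ·  0  0  0  0  0  0  0  0  0  0  0  0  0
 A  0  0  0  1  1  1  1  1  1  1  1  1  1
 P  0  0  0  1  1  1  1  2  2  2  2  2  2
 A  0  0  0  1  2  2  2  2  2  2  2  2  3
 A  0  0  0  1  2  3  3  3  3  3  3  3  3
 C  0  1  1  1  2  3  3  3  3  3  3  4  4
 C  0  1  1  1  2  3  3  3  3  3  3  4  4
 C  0  1  1  1  2  3  3  3  3  3  3  4  4
 A  0  1  1  2  2  3  4  4  4  4  4  4  5
 C  0  1  1  2  2  3  4  4  4  4  4  5  5
 A  0  1  1  2  3  3  4  4  4  4  4  5  6
 A  0  1  1  2  3  4  4  4  4  4  4  5  6
dp[11][12] = 6. One LCS (by backtracking along matches): AAAACA.

6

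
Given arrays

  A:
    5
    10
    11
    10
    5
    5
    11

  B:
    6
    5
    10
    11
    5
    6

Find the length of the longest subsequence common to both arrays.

Let dp[i][j] be the LCS length of the first i values of A and the first j values of B. dp[i][j] = dp[i-1][j-1]+1 when the i-th and j-th values match, else max(dp[i-1][j], dp[i][j-1]).
    ·  6  5 10 11  5  6
 ·  0  0  0  0  0  0  0
 5  0  0  1  1  1  1  1
10  0  0  1  2  2  2  2
11  0  0  1  2  3  3  3
10  0  0  1  2  3  3  3
 5  0  0  1  2  3  4  4
 5  0  0  1  2  3  4  4
11  0  0  1  2  3  4  4
dp[7][6] = 4. One LCS (by backtracking along matches): 5, 10, 11, 5.

4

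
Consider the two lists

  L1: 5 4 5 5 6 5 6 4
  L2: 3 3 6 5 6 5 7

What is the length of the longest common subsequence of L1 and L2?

3

Let dp[i][j] be the LCS length of the first i values of L1 and the first j values of L2. dp[i][j] = dp[i-1][j-1]+1 when the i-th and j-th values match, else max(dp[i-1][j], dp[i][j-1]).
    ·  3  3  6  5  6  5  7
 ·  0  0  0  0  0  0  0  0
 5  0  0  0  0  1  1  1  1
 4  0  0  0  0  1  1  1  1
 5  0  0  0  0  1  1  2  2
 5  0  0  0  0  1  1  2  2
 6  0  0  0  1  1  2  2  2
 5  0  0  0  1  2  2  3  3
 6  0  0  0  1  2  3  3  3
 4  0  0  0  1  2  3  3  3
dp[8][7] = 3. One LCS (by backtracking along matches): 5, 6, 5.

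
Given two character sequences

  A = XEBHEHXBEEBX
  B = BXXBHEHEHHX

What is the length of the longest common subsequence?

7

One common subsequence of length 7: X [1,3], B [3,4], H [4,5], E [5,6], H [6,7], E [9,8], X [12,11], and the DP table's final entry dp[12][11] is also 7, so no common subsequence is longer.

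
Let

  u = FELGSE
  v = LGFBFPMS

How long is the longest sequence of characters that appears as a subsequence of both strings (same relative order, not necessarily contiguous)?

3

Let dp[i][j] be the LCS length of the first i characters of u and the first j characters of v. dp[i][j] = dp[i-1][j-1]+1 when the i-th and j-th characters match, else max(dp[i-1][j], dp[i][j-1]).
    ·  L  G  F  B  F  P  M  S
 ·  0  0  0  0  0  0  0  0  0
 F  0  0  0  1  1  1  1  1  1
 E  0  0  0  1  1  1  1  1  1
 L  0  1  1  1  1  1  1  1  1
 G  0  1  2  2  2  2  2  2  2
 S  0  1  2  2  2  2  2  2  3
 E  0  1  2  2  2  2  2  2  3
dp[6][8] = 3. One LCS (by backtracking along matches): LGS.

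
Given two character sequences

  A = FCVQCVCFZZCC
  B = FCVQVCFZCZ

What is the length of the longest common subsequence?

Let dp[i][j] be the LCS length of the first i characters of A and the first j characters of B. dp[i][j] = dp[i-1][j-1]+1 when the i-th and j-th characters match, else max(dp[i-1][j], dp[i][j-1]).
    ·  F  C  V  Q  V  C  F  Z  C  Z
 ·  0  0  0  0  0  0  0  0  0  0  0
 F  0  1  1  1  1  1  1  1  1  1  1
 C  0  1  2  2  2  2  2  2  2  2  2
 V  0  1  2  3  3  3  3  3  3  3  3
 Q  0  1  2  3  4  4  4  4  4  4  4
 C  0  1  2  3  4  4  5  5  5  5  5
 V  0  1  2  3  4  5  5  5  5  5  5
 C  0  1  2  3  4  5  6  6  6  6  6
 F  0  1  2  3  4  5  6  7  7  7  7
 Z  0  1  2  3  4  5  6  7  8  8  8
 Z  0  1  2  3  4  5  6  7  8  8  9
 C  0  1  2  3  4  5  6  7  8  9  9
 C  0  1  2  3  4  5  6  7  8  9  9
dp[12][10] = 9. One LCS (by backtracking along matches): FCVQVCFZZ.

9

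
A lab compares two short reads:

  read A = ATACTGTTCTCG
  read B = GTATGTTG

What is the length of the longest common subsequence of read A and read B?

7

Taking T (read A #2, read B #2), then A (read A #3, read B #3), then T (read A #5, read B #4), then G (read A #6, read B #5), then T (read A #8, read B #6), then T (read A #10, read B #7), then G (read A #12, read B #8) gives a common subsequence of length 7. Since dp[12][8] = 7, nothing longer is possible.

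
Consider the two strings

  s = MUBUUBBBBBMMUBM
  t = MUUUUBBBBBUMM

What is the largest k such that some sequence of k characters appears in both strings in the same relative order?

Pick M [1,1] → U [2,3] → U [4,4] → U [5,5] → B [6,6] → B [7,7] → B [8,8] → B [9,9] → B [10,10] → M [12,12] → M [15,13]; all 11 characters appear in both, in order. dp[15][13] = 11 confirms this is the maximum.

11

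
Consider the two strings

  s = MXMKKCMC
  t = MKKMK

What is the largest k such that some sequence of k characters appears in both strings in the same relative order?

Let dp[i][j] be the LCS length of the first i characters of s and the first j characters of t. dp[i][j] = dp[i-1][j-1]+1 when the i-th and j-th characters match, else max(dp[i-1][j], dp[i][j-1]).
    ·  M  K  K  M  K
 ·  0  0  0  0  0  0
 M  0  1  1  1  1  1
 X  0  1  1  1  1  1
 M  0  1  1  1  2  2
 K  0  1  2  2  2  3
 K  0  1  2  3  3  3
 C  0  1  2  3  3  3
 M  0  1  2  3  4  4
 C  0  1  2  3  4  4
dp[8][5] = 4. One LCS (by backtracking along matches): MKKM.

4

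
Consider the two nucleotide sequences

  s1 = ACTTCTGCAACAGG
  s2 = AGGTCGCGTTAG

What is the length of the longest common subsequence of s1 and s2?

Taking A at s1[1]=s2[1]; then T at s1[4]=s2[4]; then C at s1[5]=s2[5]; then G at s1[7]=s2[6]; then C at s1[8]=s2[7]; then A at s1[12]=s2[11]; then G at s1[14]=s2[12] gives a common subsequence of length 7. Since dp[14][12] = 7, nothing longer is possible.

7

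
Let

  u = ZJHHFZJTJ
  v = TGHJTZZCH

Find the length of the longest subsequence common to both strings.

3

Taking H (u #4, v #3) → J (u #7, v #4) → T (u #8, v #5) gives a common subsequence of length 3. Since dp[9][9] = 3, nothing longer is possible.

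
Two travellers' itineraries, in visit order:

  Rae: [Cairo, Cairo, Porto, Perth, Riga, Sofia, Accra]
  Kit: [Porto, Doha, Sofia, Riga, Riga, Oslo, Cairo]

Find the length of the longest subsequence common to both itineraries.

2

One common subsequence of length 2: Porto [3,1]; then Riga [5,5]. dp[7][7] = 2 confirms this is the maximum.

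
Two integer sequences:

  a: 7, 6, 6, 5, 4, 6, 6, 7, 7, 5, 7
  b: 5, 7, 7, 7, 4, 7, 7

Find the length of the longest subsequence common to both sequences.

Taking 7 (a #1, b #4), then 4 (a #5, b #5), then 7 (a #9, b #6), then 7 (a #11, b #7) gives a common subsequence of length 4. Since dp[11][7] = 4, nothing longer is possible.

4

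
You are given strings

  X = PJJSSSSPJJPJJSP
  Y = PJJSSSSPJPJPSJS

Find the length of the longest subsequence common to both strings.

Taking P [1,1], J [2,2], J [3,3], S [4,4], S [5,5], S [6,6], S [7,7], P [8,8], J [9,9], J [10,11], P [11,12], J [13,14], S [14,15] gives a common subsequence of length 13. The LCS DP gives dp[15][15] = 13, so this is optimal.

13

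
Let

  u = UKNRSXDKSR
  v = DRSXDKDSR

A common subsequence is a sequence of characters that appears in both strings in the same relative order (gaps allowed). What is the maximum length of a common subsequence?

Let dp[i][j] be the LCS length of the first i characters of u and the first j characters of v. dp[i][j] = dp[i-1][j-1]+1 when the i-th and j-th characters match, else max(dp[i-1][j], dp[i][j-1]).
    ·  D  R  S  X  D  K  D  S  R
 ·  0  0  0  0  0  0  0  0  0  0
 U  0  0  0  0  0  0  0  0  0  0
 K  0  0  0  0  0  0  1  1  1  1
 N  0  0  0  0  0  0  1  1  1  1
 R  0  0  1  1  1  1  1  1  1  2
 S  0  0  1  2  2  2  2  2  2  2
 X  0  0  1  2  3  3  3  3  3  3
 D  0  1  1  2  3  4  4  4  4  4
 K  0  1  1  2  3  4  5  5  5  5
 S  0  1  1  2  3  4  5  5  6  6
 R  0  1  2  2  3  4  5  5  6  7
dp[10][9] = 7. One LCS (by backtracking along matches): RSXDKSR.

7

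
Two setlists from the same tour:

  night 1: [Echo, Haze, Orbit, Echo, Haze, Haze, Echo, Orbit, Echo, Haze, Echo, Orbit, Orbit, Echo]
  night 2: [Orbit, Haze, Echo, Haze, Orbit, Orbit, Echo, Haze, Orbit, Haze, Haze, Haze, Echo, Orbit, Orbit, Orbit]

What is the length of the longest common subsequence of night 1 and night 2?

Match Echo at night 1[1]=night 2[3]; then Haze at night 1[2]=night 2[4]; then Orbit at night 1[3]=night 2[6]; then Echo at night 1[4]=night 2[7]; then Haze at night 1[5]=night 2[11]; then Haze at night 1[6]=night 2[12]; then Echo at night 1[7]=night 2[13]; then Orbit at night 1[8]=night 2[14]; then Orbit at night 1[12]=night 2[15]; then Orbit at night 1[13]=night 2[16] — 10 songs in the same relative order in both. dp[14][16] = 10 confirms this is the maximum.

10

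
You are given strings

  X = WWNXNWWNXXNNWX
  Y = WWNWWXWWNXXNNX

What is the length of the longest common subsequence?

12

One common subsequence of length 12: W at X[1]=Y[1], W at X[2]=Y[2], N at X[3]=Y[3], X at X[4]=Y[6], W at X[6]=Y[7], W at X[7]=Y[8], N at X[8]=Y[9], X at X[9]=Y[10], X at X[10]=Y[11], N at X[11]=Y[12], N at X[12]=Y[13], X at X[14]=Y[14]. The LCS DP gives dp[14][14] = 12, so this is optimal.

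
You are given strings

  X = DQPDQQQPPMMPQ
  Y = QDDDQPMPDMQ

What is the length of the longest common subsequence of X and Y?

One common subsequence of length 7: D at X[1]=Y[3]; then D at X[4]=Y[4]; then Q at X[7]=Y[5]; then P at X[8]=Y[6]; then P at X[9]=Y[8]; then M at X[11]=Y[10]; then Q at X[13]=Y[11], and the DP table's final entry dp[13][11] is also 7, so no common subsequence is longer.

7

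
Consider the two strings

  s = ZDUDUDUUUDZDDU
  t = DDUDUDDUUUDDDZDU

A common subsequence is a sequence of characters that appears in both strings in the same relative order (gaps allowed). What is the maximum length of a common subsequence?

Match D at s[2]=t[2]; then U at s[3]=t[3]; then D at s[4]=t[4]; then U at s[5]=t[5]; then D at s[6]=t[7]; then U at s[7]=t[8]; then U at s[8]=t[9]; then U at s[9]=t[10]; then D at s[10]=t[13]; then Z at s[11]=t[14]; then D at s[13]=t[15]; then U at s[14]=t[16] — 12 characters in the same relative order in both. dp[14][16] = 12 confirms this is the maximum.

12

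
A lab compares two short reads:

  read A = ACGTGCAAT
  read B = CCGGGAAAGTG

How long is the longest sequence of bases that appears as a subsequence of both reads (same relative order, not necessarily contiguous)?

Let dp[i][j] be the LCS length of the first i bases of read A and the first j bases of read B. dp[i][j] = dp[i-1][j-1]+1 when the i-th and j-th bases match, else max(dp[i-1][j], dp[i][j-1]).
    ·  C  C  G  G  G  A  A  A  G  T  G
 ·  0  0  0  0  0  0  0  0  0  0  0  0
 A  0  0  0  0  0  0  1  1  1  1  1  1
 C  0  1  1  1  1  1  1  1  1  1  1  1
 G  0  1  1  2  2  2  2  2  2  2  2  2
 T  0  1  1  2  2  2  2  2  2  2  3  3
 G  0  1  1  2  3  3  3  3  3  3  3  4
 C  0  1  2  2  3  3  3  3  3  3  3  4
 A  0  1  2  2  3  3  4  4  4  4  4  4
 A  0  1  2  2  3  3  4  5  5  5  5  5
 T  0  1  2  2  3  3  4  5  5  5  6  6
dp[9][11] = 6. One LCS (by backtracking along matches): CGGAAT.

6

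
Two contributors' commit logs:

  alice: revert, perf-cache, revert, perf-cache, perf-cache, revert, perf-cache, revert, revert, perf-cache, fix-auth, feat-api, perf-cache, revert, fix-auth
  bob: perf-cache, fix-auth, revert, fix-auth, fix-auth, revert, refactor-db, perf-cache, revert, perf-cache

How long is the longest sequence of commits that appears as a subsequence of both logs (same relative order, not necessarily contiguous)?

6

Taking perf-cache at alice[2]=bob[1], then revert at alice[3]=bob[3], then revert at alice[6]=bob[6], then perf-cache at alice[7]=bob[8], then revert at alice[9]=bob[9], then perf-cache at alice[13]=bob[10] gives a common subsequence of length 6, and the DP table's final entry dp[15][10] is also 6, so no common subsequence is longer.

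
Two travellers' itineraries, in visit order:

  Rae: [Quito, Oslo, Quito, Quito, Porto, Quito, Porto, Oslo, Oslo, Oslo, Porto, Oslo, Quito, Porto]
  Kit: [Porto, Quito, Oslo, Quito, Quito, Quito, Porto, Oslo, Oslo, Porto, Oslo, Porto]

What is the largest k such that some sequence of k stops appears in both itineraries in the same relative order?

11

Taking Quito [1,2]; then Oslo [2,3]; then Quito [3,4]; then Quito [4,5]; then Quito [6,6]; then Porto [7,7]; then Oslo [9,8]; then Oslo [10,9]; then Porto [11,10]; then Oslo [12,11]; then Porto [14,12] gives a common subsequence of length 11. dp[14][12] = 11 confirms this is the maximum.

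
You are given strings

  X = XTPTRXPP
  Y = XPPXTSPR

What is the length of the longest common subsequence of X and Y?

4

Match X (X #1, Y #4), then T (X #2, Y #5), then P (X #3, Y #7), then R (X #5, Y #8) — 4 characters in the same relative order in both, and the DP table's final entry dp[8][8] is also 4, so no common subsequence is longer.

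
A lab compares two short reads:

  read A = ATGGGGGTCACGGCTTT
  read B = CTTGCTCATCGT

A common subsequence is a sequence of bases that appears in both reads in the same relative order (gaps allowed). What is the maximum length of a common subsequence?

One common subsequence of length 8: T [2,3], G [3,4], T [8,6], C [9,7], A [10,8], C [11,10], G [13,11], T [17,12], and the DP table's final entry dp[17][12] is also 8, so no common subsequence is longer.

8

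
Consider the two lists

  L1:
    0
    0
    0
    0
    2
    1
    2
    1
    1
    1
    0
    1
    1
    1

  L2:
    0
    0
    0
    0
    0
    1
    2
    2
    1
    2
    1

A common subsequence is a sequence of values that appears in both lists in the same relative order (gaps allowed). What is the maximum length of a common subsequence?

8

Match 0 (L1 #1, L2 #2); then 0 (L1 #2, L2 #3); then 0 (L1 #3, L2 #4); then 0 (L1 #4, L2 #5); then 2 (L1 #5, L2 #8); then 1 (L1 #6, L2 #9); then 2 (L1 #7, L2 #10); then 1 (L1 #14, L2 #11) — 8 values in the same relative order in both. The LCS DP gives dp[14][11] = 8, so this is optimal.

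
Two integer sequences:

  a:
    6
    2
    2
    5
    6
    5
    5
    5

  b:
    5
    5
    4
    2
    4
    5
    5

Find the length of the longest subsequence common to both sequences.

Let dp[i][j] be the LCS length of the first i values of a and the first j values of b. dp[i][j] = dp[i-1][j-1]+1 when the i-th and j-th values match, else max(dp[i-1][j], dp[i][j-1]).
    ·  5  5  4  2  4  5  5
 ·  0  0  0  0  0  0  0  0
 6  0  0  0  0  0  0  0  0
 2  0  0  0  0  1  1  1  1
 2  0  0  0  0  1  1  1  1
 5  0  1  1  1  1  1  2  2
 6  0  1  1  1  1  1  2  2
 5  0  1  2  2  2  2  2  3
 5  0  1  2  2  2  2  3  3
 5  0  1  2  2  2  2  3  4
dp[8][7] = 4. One LCS (by backtracking along matches): 5, 5, 5, 5.

4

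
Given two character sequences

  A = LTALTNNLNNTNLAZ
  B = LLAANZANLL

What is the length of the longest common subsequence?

One common subsequence of length 6: L (A #1, B #2); then A (A #3, B #4); then N (A #6, B #5); then N (A #7, B #8); then L (A #8, B #9); then L (A #13, B #10). The LCS DP gives dp[15][10] = 6, so this is optimal.

6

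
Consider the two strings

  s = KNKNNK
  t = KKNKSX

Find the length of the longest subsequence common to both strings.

One common subsequence of length 4: K (s #1, t #1), K (s #3, t #2), N (s #5, t #3), K (s #6, t #4). Since dp[6][6] = 4, nothing longer is possible.

4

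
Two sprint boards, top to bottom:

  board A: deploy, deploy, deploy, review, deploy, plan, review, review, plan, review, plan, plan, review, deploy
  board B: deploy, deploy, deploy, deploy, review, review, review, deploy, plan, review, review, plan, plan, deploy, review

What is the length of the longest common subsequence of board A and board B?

Match deploy (board A #1, board B #2), then deploy (board A #2, board B #3), then deploy (board A #3, board B #4), then review (board A #4, board B #7), then deploy (board A #5, board B #8), then plan (board A #6, board B #9), then review (board A #7, board B #10), then review (board A #8, board B #11), then plan (board A #9, board B #12), then plan (board A #11, board B #13), then review (board A #13, board B #15) — 11 tasks in the same relative order in both. The LCS DP gives dp[14][15] = 11, so this is optimal.

11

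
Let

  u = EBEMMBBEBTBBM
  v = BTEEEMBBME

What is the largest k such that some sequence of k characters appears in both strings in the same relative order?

6

One common subsequence of length 6: E at u[1]=v[4] → E at u[3]=v[5] → M at u[5]=v[6] → B at u[6]=v[7] → B at u[7]=v[8] → E at u[8]=v[10]. Since dp[13][10] = 6, nothing longer is possible.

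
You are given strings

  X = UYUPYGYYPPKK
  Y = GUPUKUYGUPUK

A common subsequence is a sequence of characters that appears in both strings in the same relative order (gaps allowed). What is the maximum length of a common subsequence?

Match U at X[1]=Y[4], then U at X[3]=Y[6], then Y at X[5]=Y[7], then G at X[6]=Y[8], then P at X[9]=Y[10], then K at X[12]=Y[12] — 6 characters in the same relative order in both. Since dp[12][12] = 6, nothing longer is possible.

6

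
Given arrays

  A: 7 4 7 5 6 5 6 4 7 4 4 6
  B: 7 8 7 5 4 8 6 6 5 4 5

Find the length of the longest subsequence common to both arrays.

Let dp[i][j] be the LCS length of the first i values of A and the first j values of B. dp[i][j] = dp[i-1][j-1]+1 when the i-th and j-th values match, else max(dp[i-1][j], dp[i][j-1]).
    ·  7  8  7  5  4  8  6  6  5  4  5
 ·  0  0  0  0  0  0  0  0  0  0  0  0
 7  0  1  1  1  1  1  1  1  1  1  1  1
 4  0  1  1  1  1  2  2  2  2  2  2  2
 7  0  1  1  2  2  2  2  2  2  2  2  2
 5  0  1  1  2  3  3  3  3  3  3  3  3
 6  0  1  1  2  3  3  3  4  4  4  4  4
 5  0  1  1  2  3  3  3  4  4  5  5  5
 6  0  1  1  2  3  3  3  4  5  5  5  5
 4  0  1  1  2  3  4  4  4  5  5  6  6
 7  0  1  1  2  3  4  4  4  5  5  6  6
 4  0  1  1  2  3  4  4  4  5  5  6  6
 4  0  1  1  2  3  4  4  4  5  5  6  6
 6  0  1  1  2  3  4  4  5  5  5  6  6
dp[12][11] = 6. One LCS (by backtracking along matches): 7, 7, 5, 6, 5, 4.

6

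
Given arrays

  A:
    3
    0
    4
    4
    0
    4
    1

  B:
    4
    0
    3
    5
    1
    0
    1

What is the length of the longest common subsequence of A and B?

Pick 3 [1,3], then 0 [5,6], then 1 [7,7]; all 3 values appear in both, in order. dp[7][7] = 3 confirms this is the maximum.

3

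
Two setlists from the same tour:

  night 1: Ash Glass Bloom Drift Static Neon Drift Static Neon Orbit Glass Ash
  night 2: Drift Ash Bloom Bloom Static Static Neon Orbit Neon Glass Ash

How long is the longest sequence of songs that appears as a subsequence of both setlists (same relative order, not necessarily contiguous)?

8

One common subsequence of length 8: Ash [1,2]; then Bloom [3,4]; then Static [5,5]; then Static [8,6]; then Neon [9,7]; then Orbit [10,8]; then Glass [11,10]; then Ash [12,11]. The LCS DP gives dp[12][11] = 8, so this is optimal.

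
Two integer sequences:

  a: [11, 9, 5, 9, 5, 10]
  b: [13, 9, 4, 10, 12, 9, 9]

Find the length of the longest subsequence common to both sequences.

2

Match 9 [2,6]; then 9 [4,7] — 2 values in the same relative order in both. dp[6][7] = 2 confirms this is the maximum.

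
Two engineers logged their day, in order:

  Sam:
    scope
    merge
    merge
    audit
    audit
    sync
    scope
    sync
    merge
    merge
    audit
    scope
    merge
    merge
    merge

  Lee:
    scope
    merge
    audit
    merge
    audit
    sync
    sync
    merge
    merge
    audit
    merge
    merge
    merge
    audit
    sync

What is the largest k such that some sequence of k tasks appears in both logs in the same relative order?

Match scope [1,1]; then merge [2,2]; then merge [3,4]; then audit [5,5]; then sync [6,6]; then sync [8,7]; then merge [9,8]; then merge [10,9]; then audit [11,10]; then merge [13,11]; then merge [14,12]; then merge [15,13] — 12 tasks in the same relative order in both. The LCS DP gives dp[15][15] = 12, so this is optimal.

12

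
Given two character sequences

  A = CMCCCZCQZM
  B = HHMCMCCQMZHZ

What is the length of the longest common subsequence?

Pick C (A #1, B #4); then M (A #2, B #5); then C (A #3, B #6); then C (A #4, B #7); then Z (A #6, B #10); then Z (A #9, B #12); all 6 characters appear in both, in order, and the DP table's final entry dp[10][12] is also 6, so no common subsequence is longer.

6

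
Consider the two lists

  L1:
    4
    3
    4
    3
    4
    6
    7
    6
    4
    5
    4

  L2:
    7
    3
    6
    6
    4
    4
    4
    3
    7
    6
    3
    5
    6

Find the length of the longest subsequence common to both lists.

6

Taking 4 (L1 #1, L2 #6); then 4 (L1 #3, L2 #7); then 3 (L1 #4, L2 #8); then 7 (L1 #7, L2 #9); then 6 (L1 #8, L2 #10); then 5 (L1 #10, L2 #12) gives a common subsequence of length 6, and the DP table's final entry dp[11][13] is also 6, so no common subsequence is longer.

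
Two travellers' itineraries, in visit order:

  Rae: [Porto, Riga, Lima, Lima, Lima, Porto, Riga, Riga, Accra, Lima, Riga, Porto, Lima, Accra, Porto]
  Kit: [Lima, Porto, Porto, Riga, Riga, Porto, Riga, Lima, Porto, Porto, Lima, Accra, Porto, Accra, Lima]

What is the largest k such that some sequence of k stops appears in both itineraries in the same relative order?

9

One common subsequence of length 9: Porto at Rae[1]=Kit[3], Riga at Rae[2]=Kit[5], Porto at Rae[6]=Kit[6], Riga at Rae[8]=Kit[7], Lima at Rae[10]=Kit[8], Porto at Rae[12]=Kit[10], Lima at Rae[13]=Kit[11], Accra at Rae[14]=Kit[12], Porto at Rae[15]=Kit[13]. The LCS DP gives dp[15][15] = 9, so this is optimal.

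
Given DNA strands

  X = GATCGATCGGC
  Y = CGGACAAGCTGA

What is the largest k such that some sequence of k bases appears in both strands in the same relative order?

Let dp[i][j] be the LCS length of the first i bases of X and the first j bases of Y. dp[i][j] = dp[i-1][j-1]+1 when the i-th and j-th bases match, else max(dp[i-1][j], dp[i][j-1]).
    ·  C  G  G  A  C  A  A  G  C  T  G  A
 ·  0  0  0  0  0  0  0  0  0  0  0  0  0
 G  0  0  1  1  1  1  1  1  1  1  1  1  1
 A  0  0  1  1  2  2  2  2  2  2  2  2  2
 T  0  0  1  1  2  2  2  2  2  2  3  3  3
 C  0  1  1  1  2  3  3  3  3  3  3  3  3
 G  0  1  2  2  2  3  3  3  4  4  4  4  4
 A  0  1  2  2  3  3  4  4  4  4  4  4  5
 T  0  1  2  2  3  3  4  4  4  4  5  5  5
 C  0  1  2  2  3  4  4  4  4  5  5  5  5
 G  0  1  2  3  3  4  4  4  5  5  5  6  6
 G  0  1  2  3  3  4  4  4  5  5  5  6  6
 C  0  1  2  3  3  4  4  4  5  6  6  6  6
dp[11][12] = 6. One LCS (by backtracking along matches): GACGTG.

6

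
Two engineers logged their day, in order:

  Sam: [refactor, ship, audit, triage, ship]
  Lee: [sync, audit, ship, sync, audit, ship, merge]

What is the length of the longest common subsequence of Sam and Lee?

Pick ship at Sam[2]=Lee[3] → audit at Sam[3]=Lee[5] → ship at Sam[5]=Lee[6]; all 3 tasks appear in both, in order. Since dp[5][7] = 3, nothing longer is possible.

3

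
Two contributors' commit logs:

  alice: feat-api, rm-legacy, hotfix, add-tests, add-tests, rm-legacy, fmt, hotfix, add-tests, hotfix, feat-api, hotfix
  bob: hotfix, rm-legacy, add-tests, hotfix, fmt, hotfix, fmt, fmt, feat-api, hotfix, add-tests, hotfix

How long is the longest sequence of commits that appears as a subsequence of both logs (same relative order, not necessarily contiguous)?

6

One common subsequence of length 6: rm-legacy at alice[2]=bob[2], then hotfix at alice[3]=bob[6], then fmt at alice[7]=bob[8], then hotfix at alice[8]=bob[10], then add-tests at alice[9]=bob[11], then hotfix at alice[12]=bob[12], and the DP table's final entry dp[12][12] is also 6, so no common subsequence is longer.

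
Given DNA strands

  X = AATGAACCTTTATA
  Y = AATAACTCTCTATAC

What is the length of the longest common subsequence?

12

Taking A (X #1, Y #1), then A (X #2, Y #2), then T (X #3, Y #3), then A (X #5, Y #4), then A (X #6, Y #5), then C (X #7, Y #6), then C (X #8, Y #8), then T (X #9, Y #9), then T (X #11, Y #11), then A (X #12, Y #12), then T (X #13, Y #13), then A (X #14, Y #14) gives a common subsequence of length 12. dp[14][15] = 12 confirms this is the maximum.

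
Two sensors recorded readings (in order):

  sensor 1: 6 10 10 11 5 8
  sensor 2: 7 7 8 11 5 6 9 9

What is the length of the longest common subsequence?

2

Let dp[i][j] be the LCS length of the first i values of sensor 1 and the first j values of sensor 2. dp[i][j] = dp[i-1][j-1]+1 when the i-th and j-th values match, else max(dp[i-1][j], dp[i][j-1]).
    ·  7  7  8 11  5  6  9  9
 ·  0  0  0  0  0  0  0  0  0
 6  0  0  0  0  0  0  1  1  1
10  0  0  0  0  0  0  1  1  1
10  0  0  0  0  0  0  1  1  1
11  0  0  0  0  1  1  1  1  1
 5  0  0  0  0  1  2  2  2  2
 8  0  0  0  1  1  2  2  2  2
dp[6][8] = 2. One LCS (by backtracking along matches): 11, 5.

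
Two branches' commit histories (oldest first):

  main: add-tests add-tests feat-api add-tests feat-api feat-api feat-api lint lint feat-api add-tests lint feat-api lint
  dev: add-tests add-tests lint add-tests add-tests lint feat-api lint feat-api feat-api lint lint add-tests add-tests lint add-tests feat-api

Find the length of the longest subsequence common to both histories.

11

One common subsequence of length 11: add-tests [1,2], then add-tests [2,4], then add-tests [4,5], then feat-api [5,7], then feat-api [6,9], then feat-api [7,10], then lint [8,11], then lint [9,12], then add-tests [11,14], then lint [12,15], then feat-api [13,17]. The LCS DP gives dp[14][17] = 11, so this is optimal.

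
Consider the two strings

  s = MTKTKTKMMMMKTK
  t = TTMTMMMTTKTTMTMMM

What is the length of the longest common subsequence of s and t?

Match M [1,7], T [2,9], K [3,10], T [4,11], T [6,12], M [8,13], M [9,15], M [10,16], M [11,17] — 9 characters in the same relative order in both. dp[14][17] = 9 confirms this is the maximum.

9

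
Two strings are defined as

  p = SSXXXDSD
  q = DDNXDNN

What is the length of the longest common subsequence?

Let dp[i][j] be the LCS length of the first i characters of p and the first j characters of q. dp[i][j] = dp[i-1][j-1]+1 when the i-th and j-th characters match, else max(dp[i-1][j], dp[i][j-1]).
    ·  D  D  N  X  D  N  N
 ·  0  0  0  0  0  0  0  0
 S  0  0  0  0  0  0  0  0
 S  0  0  0  0  0  0  0  0
 X  0  0  0  0  1  1  1  1
 X  0  0  0  0  1  1  1  1
 X  0  0  0  0  1  1  1  1
 D  0  1  1  1  1  2  2  2
 S  0  1  1  1  1  2  2  2
 D  0  1  2  2  2  2  2  2
dp[8][7] = 2. One LCS (by backtracking along matches): XD.

2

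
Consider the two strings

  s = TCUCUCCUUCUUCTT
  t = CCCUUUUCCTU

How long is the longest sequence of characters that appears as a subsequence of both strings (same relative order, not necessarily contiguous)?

9

Taking C at s[4]=t[1], then C at s[6]=t[2], then C at s[7]=t[3], then U at s[8]=t[4], then U at s[9]=t[5], then U at s[11]=t[6], then U at s[12]=t[7], then C at s[13]=t[9], then T at s[14]=t[10] gives a common subsequence of length 9, and the DP table's final entry dp[15][11] is also 9, so no common subsequence is longer.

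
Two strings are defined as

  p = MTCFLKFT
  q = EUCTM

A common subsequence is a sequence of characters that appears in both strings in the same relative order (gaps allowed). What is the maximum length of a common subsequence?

2

One common subsequence of length 2: C at p[3]=q[3] → T at p[8]=q[4]. Since dp[8][5] = 2, nothing longer is possible.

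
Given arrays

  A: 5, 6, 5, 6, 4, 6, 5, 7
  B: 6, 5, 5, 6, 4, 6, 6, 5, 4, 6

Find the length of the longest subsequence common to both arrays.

Let dp[i][j] be the LCS length of the first i values of A and the first j values of B. dp[i][j] = dp[i-1][j-1]+1 when the i-th and j-th values match, else max(dp[i-1][j], dp[i][j-1]).
    ·  6  5  5  6  4  6  6  5  4  6
 ·  0  0  0  0  0  0  0  0  0  0  0
 5  0  0  1  1  1  1  1  1  1  1  1
 6  0  1  1  1  2  2  2  2  2  2  2
 5  0  1  2  2  2  2  2  2  3  3  3
 6  0  1  2  2  3  3  3  3  3  3  4
 4  0  1  2  2  3  4  4  4  4  4  4
 6  0  1  2  2  3  4  5  5  5  5  5
 5  0  1  2  3  3  4  5  5  6  6  6
 7  0  1  2  3  3  4  5  5  6  6  6
dp[8][10] = 6. One LCS (by backtracking along matches): 5, 5, 6, 4, 6, 5.

6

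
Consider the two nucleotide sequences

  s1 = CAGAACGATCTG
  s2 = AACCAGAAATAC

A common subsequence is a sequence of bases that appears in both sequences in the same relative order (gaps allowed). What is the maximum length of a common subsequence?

Pick C (s1 #1, s2 #4), A (s1 #2, s2 #5), G (s1 #3, s2 #6), A (s1 #4, s2 #7), A (s1 #5, s2 #8), A (s1 #8, s2 #9), T (s1 #9, s2 #10), C (s1 #10, s2 #12); all 8 bases appear in both, in order. dp[12][12] = 8 confirms this is the maximum.

8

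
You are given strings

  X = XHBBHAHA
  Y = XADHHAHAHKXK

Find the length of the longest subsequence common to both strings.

6

Taking X (X #1, Y #1), H (X #2, Y #4), H (X #5, Y #5), A (X #6, Y #6), H (X #7, Y #7), A (X #8, Y #8) gives a common subsequence of length 6. dp[8][12] = 6 confirms this is the maximum.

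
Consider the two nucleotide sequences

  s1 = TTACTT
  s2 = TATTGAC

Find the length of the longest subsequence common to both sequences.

Taking T at s1[1]=s2[3], T at s1[2]=s2[4], A at s1[3]=s2[6], C at s1[4]=s2[7] gives a common subsequence of length 4. The LCS DP gives dp[6][7] = 4, so this is optimal.

4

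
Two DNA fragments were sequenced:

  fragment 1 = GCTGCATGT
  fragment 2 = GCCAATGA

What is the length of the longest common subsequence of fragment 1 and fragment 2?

6

Let dp[i][j] be the LCS length of the first i bases of fragment 1 and the first j bases of fragment 2. dp[i][j] = dp[i-1][j-1]+1 when the i-th and j-th bases match, else max(dp[i-1][j], dp[i][j-1]).
    ·  G  C  C  A  A  T  G  A
 ·  0  0  0  0  0  0  0  0  0
 G  0  1  1  1  1  1  1  1  1
 C  0  1  2  2  2  2  2  2  2
 T  0  1  2  2  2  2  3  3  3
 G  0  1  2  2  2  2  3  4  4
 C  0  1  2  3  3  3  3  4  4
 A  0  1  2  3  4  4  4  4  5
 T  0  1  2  3  4  4  5  5  5
 G  0  1  2  3  4  4  5  6  6
 T  0  1  2  3  4  4  5  6  6
dp[9][8] = 6. One LCS (by backtracking along matches): GCCATG.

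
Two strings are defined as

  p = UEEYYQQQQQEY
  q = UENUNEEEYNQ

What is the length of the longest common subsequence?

Pick U [1,4]; then E [2,7]; then E [3,8]; then Y [4,9]; then Q [10,11]; all 5 characters appear in both, in order. The LCS DP gives dp[12][11] = 5, so this is optimal.

5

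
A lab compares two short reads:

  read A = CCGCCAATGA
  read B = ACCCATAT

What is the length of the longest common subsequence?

6

One common subsequence of length 6: C (read A #2, read B #2), C (read A #4, read B #3), C (read A #5, read B #4), A (read A #6, read B #5), A (read A #7, read B #7), T (read A #8, read B #8). The LCS DP gives dp[10][8] = 6, so this is optimal.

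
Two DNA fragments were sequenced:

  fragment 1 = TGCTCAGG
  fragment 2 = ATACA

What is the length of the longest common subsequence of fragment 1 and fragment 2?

Let dp[i][j] be the LCS length of the first i bases of fragment 1 and the first j bases of fragment 2. dp[i][j] = dp[i-1][j-1]+1 when the i-th and j-th bases match, else max(dp[i-1][j], dp[i][j-1]).
    ·  A  T  A  C  A
 ·  0  0  0  0  0  0
 T  0  0  1  1  1  1
 G  0  0  1  1  1  1
 C  0  0  1  1  2  2
 T  0  0  1  1  2  2
 C  0  0  1  1  2  2
 A  0  1  1  2  2  3
 G  0  1  1  2  2  3
 G  0  1  1  2  2  3
dp[8][5] = 3. One LCS (by backtracking along matches): TCA.

3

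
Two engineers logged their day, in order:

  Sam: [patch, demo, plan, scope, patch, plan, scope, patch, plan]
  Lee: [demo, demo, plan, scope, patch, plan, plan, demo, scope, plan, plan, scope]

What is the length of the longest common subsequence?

7

Taking demo at Sam[2]=Lee[2], plan at Sam[3]=Lee[3], scope at Sam[4]=Lee[4], patch at Sam[5]=Lee[5], plan at Sam[6]=Lee[7], scope at Sam[7]=Lee[9], plan at Sam[9]=Lee[11] gives a common subsequence of length 7. Since dp[9][12] = 7, nothing longer is possible.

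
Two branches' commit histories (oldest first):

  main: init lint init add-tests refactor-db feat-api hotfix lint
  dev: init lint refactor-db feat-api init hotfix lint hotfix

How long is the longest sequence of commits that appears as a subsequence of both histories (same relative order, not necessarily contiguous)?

Pick init at main[1]=dev[1]; then lint at main[2]=dev[2]; then refactor-db at main[5]=dev[3]; then feat-api at main[6]=dev[4]; then hotfix at main[7]=dev[6]; then lint at main[8]=dev[7]; all 6 commits appear in both, in order. The LCS DP gives dp[8][8] = 6, so this is optimal.

6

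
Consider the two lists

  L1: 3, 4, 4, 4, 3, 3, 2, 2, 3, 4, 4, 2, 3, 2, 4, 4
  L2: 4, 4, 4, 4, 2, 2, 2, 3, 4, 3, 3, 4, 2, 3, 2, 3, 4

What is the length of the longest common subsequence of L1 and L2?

Match 4 [2,2], 4 [3,3], 4 [4,4], 2 [7,6], 2 [8,7], 3 [9,8], 4 [10,9], 4 [11,12], 2 [12,13], 3 [13,14], 2 [14,15], 4 [16,17] — 12 values in the same relative order in both. dp[16][17] = 12 confirms this is the maximum.

12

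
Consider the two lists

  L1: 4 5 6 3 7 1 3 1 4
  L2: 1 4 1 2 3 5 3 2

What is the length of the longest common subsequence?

One common subsequence of length 3: 4 (L1 #1, L2 #2); then 5 (L1 #2, L2 #6); then 3 (L1 #4, L2 #7). The LCS DP gives dp[9][8] = 3, so this is optimal.

3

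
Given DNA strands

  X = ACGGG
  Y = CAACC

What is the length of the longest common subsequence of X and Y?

Pick A [1,3]; then C [2,5]; all 2 bases appear in both, in order. The LCS DP gives dp[5][5] = 2, so this is optimal.

2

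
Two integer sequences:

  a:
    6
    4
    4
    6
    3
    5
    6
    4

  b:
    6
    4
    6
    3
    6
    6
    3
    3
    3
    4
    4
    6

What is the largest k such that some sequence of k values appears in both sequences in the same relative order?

6

One common subsequence of length 6: 6 [1,1]; then 4 [3,2]; then 6 [4,3]; then 3 [5,4]; then 6 [7,6]; then 4 [8,11]. The LCS DP gives dp[8][12] = 6, so this is optimal.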